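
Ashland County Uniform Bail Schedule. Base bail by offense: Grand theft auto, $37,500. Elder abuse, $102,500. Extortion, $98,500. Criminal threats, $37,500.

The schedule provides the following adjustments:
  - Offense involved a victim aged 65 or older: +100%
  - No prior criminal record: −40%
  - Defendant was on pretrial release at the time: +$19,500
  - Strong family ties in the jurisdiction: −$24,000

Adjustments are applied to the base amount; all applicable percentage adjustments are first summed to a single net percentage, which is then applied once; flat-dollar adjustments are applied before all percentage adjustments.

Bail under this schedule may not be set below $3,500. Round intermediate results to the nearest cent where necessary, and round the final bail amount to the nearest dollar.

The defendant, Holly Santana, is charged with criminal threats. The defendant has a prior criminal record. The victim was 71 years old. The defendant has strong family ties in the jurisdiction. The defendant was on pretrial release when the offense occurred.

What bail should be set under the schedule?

$66,000

Base amounts from the schedule: criminal threats $37,500.
Single charge. Combined base = $37,500.
Defendant was on pretrial release at the time (+$19,500 flat): $37,500 + $19,500 = $57,000.
Strong family ties in the jurisdiction (−$24,000 flat): $57,000 − $24,000 = $33,000.
Offense involved a victim aged 65 or older (+100%): $33,000 × 2 = $66,000.
$66,000 is at or above the $3,500 minimum.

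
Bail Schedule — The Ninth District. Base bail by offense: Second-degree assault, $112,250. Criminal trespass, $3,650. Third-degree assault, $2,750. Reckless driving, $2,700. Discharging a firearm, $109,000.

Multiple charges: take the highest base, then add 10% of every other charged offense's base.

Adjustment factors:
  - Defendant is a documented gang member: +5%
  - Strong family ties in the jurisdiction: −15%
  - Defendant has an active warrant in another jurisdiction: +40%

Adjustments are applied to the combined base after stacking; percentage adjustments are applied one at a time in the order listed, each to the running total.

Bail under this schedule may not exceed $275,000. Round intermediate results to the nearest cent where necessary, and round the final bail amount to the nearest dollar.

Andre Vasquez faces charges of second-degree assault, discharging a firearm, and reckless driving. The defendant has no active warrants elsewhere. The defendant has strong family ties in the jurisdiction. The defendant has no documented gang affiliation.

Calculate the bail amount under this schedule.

$104,907

Base amounts from the schedule: second-degree assault $112,250; discharging a firearm $109,000; reckless driving $2,700.
Stacking rule: highest base plus 10% of each additional charge. Highest is second-degree assault at $112,250. Additional: $109,000 × 10% = $10,900; $2,700 × 10% = $270. Combined base = $112,250 + $11,170 = $123,420.
Strong family ties in the jurisdiction (−15%): $123,420 × 0.85 = $104,907.
$104,907 is within the $275,000 maximum.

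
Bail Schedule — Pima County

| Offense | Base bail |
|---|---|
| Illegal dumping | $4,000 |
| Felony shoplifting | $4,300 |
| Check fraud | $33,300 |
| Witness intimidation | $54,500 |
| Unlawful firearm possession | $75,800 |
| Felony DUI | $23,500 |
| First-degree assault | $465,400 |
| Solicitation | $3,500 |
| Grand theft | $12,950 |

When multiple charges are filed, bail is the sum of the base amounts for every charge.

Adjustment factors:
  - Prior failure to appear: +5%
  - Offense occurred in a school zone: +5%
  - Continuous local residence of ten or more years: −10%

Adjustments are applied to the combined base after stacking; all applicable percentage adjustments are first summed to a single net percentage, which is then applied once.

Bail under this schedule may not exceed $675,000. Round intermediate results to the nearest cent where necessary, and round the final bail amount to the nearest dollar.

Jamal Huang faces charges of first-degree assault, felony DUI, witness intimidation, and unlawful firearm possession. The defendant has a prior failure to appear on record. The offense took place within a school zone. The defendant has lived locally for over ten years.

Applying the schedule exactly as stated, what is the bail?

$619,200

Base amounts from the schedule: first-degree assault $465,400; felony DUI $23,500; witness intimidation $54,500; unlawful firearm possession $75,800.
Stacking rule: sum of all bases. $465,400 + $23,500 + $54,500 + $75,800 = $619,200.
Net percentage adjustment: +5% +5% −10% = +0%. $619,200 × 1 = $619,200.
$619,200 is within the $675,000 maximum.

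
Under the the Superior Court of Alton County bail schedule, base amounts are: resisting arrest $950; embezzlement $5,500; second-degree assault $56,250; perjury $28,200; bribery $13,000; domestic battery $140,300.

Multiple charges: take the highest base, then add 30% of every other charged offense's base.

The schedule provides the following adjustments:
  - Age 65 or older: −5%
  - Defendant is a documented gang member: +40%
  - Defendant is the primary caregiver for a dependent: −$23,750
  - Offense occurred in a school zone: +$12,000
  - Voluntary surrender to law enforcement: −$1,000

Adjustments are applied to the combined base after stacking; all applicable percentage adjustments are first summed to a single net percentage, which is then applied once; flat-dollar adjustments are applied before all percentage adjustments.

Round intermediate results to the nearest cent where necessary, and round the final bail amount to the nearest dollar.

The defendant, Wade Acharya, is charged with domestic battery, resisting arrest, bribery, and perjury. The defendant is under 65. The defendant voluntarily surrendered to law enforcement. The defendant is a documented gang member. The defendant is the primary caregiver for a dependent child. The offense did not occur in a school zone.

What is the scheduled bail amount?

$179,473

Base amounts from the schedule: domestic battery $140,300; resisting arrest $950; bribery $13,000; perjury $28,200.
Stacking rule: highest base plus 30% of each additional charge. Highest is domestic battery at $140,300. Additional: $950 × 30% = $285; $13,000 × 30% = $3,900; $28,200 × 30% = $8,460. Combined base = $140,300 + $12,645 = $152,945.
Defendant is the primary caregiver for a dependent (−$23,750 flat): $152,945 − $23,750 = $129,195.
Voluntary surrender to law enforcement (−$1,000 flat): $129,195 − $1,000 = $128,195.
Defendant is a documented gang member (+40%): $128,195 × 1.4 = $179,473.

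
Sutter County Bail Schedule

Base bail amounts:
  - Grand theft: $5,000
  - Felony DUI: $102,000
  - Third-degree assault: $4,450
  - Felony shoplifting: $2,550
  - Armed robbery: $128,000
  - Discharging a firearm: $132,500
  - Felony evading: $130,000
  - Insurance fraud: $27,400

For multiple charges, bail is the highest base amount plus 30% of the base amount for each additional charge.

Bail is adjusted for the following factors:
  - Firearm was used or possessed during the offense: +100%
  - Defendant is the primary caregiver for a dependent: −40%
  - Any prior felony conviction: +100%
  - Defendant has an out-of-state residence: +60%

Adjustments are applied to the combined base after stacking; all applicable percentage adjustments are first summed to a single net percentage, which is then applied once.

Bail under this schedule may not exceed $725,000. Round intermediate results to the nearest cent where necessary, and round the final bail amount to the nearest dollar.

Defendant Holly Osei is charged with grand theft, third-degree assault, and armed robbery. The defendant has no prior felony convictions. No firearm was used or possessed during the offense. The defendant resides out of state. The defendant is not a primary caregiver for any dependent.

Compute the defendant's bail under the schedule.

$209,336

Base amounts from the schedule: grand theft $5,000; third-degree assault $4,450; armed robbery $128,000.
Stacking rule: highest base plus 30% of each additional charge. Highest is armed robbery at $128,000. Additional: $5,000 × 30% = $1,500; $4,450 × 30% = $1,335. Combined base = $128,000 + $2,835 = $130,835.
Defendant has an out-of-state residence (+60%): $130,835 × 1.6 = $209,336.
$209,336 is within the $725,000 maximum.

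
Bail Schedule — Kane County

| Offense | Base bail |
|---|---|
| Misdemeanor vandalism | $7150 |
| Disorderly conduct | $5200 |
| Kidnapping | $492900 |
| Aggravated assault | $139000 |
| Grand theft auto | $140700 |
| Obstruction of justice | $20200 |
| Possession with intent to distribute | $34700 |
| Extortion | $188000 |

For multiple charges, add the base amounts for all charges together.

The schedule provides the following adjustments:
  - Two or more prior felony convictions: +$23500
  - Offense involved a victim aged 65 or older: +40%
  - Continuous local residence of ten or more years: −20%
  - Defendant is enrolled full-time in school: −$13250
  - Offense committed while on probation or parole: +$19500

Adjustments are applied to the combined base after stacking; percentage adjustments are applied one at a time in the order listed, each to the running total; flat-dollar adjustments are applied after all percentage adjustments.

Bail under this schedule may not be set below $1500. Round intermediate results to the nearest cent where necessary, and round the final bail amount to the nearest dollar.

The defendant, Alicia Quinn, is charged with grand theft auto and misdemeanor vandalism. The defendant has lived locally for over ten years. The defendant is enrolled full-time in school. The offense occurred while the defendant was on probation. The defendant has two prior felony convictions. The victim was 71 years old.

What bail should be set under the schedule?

Base amounts from the schedule: grand theft auto $140700; misdemeanor vandalism $7150.
Stacking rule: sum of all bases. $140700 + $7150 = $147850.
Offense involved a victim aged 65 or older (+40%): $147850 × 1.4 = $206990.
Continuous local residence of ten or more years (−20%): $206990 × 0.8 = $165592.
Two or more prior felony convictions (+$23500 flat): $165592 + $23500 = $189092.
Defendant is enrolled full-time in school (−$13250 flat): $189092 − $13250 = $175842.
Offense committed while on probation or parole (+$19500 flat): $175842 + $19500 = $195342.
$195342 is at or above the $1500 minimum.

$195342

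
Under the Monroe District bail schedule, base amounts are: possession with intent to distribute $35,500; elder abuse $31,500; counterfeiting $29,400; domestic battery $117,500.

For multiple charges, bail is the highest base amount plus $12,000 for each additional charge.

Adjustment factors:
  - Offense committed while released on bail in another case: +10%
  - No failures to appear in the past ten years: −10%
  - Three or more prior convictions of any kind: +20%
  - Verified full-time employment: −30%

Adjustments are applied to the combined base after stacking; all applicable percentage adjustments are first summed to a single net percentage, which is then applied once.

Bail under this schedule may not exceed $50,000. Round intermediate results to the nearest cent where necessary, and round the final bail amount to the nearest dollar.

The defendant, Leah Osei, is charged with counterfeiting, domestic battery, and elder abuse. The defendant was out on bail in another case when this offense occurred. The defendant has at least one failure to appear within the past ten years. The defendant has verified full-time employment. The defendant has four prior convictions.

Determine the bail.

$50,000

Base amounts from the schedule: counterfeiting $29,400; domestic battery $117,500; elder abuse $31,500.
Stacking rule: highest base plus $12,000 per additional charge. Highest is domestic battery at $117,500; 2 additional charges → +$24,000. Combined base = $141,500.
Net percentage adjustment: +10% +20% −30% = +0%. $141,500 × 1 = $141,500.
Result $141,500 exceeds the maximum of $50,000; bail is capped at $50,000.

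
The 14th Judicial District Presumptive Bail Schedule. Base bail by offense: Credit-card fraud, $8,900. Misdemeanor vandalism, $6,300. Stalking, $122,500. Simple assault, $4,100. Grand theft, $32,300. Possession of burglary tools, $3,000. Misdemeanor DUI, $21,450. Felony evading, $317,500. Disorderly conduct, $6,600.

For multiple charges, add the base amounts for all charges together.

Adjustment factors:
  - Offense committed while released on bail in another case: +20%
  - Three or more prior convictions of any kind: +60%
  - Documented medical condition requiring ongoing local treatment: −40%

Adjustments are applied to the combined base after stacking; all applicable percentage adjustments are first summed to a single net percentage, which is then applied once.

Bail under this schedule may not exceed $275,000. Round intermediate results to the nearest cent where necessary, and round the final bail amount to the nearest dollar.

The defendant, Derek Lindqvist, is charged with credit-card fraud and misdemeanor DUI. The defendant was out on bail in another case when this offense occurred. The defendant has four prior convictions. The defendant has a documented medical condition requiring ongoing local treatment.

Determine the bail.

$42,490

Base amounts from the schedule: credit-card fraud $8,900; misdemeanor DUI $21,450.
Stacking rule: sum of all bases. $8,900 + $21,450 = $30,350.
Net percentage adjustment: +20% +60% −40% = +40%. $30,350 × 1.4 = $42,490.
$42,490 is within the $275,000 maximum.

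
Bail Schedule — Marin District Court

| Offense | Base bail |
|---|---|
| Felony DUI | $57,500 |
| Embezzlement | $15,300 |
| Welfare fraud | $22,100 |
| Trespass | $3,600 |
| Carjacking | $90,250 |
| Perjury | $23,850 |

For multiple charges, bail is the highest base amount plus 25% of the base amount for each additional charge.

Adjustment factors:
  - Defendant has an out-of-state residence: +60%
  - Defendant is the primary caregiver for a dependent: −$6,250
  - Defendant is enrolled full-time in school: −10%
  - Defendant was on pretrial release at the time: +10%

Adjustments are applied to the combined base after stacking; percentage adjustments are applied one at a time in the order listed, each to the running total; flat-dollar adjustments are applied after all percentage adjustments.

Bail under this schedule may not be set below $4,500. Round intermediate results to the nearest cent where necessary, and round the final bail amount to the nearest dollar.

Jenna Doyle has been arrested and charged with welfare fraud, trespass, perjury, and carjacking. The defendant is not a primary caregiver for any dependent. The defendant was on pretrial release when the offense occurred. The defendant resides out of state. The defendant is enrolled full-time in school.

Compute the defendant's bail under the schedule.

$162,578

Base amounts from the schedule: welfare fraud $22,100; trespass $3,600; perjury $23,850; carjacking $90,250.
Stacking rule: highest base plus 25% of each additional charge. Highest is carjacking at $90,250. Additional: $22,100 × 25% = $5,525; $3,600 × 25% = $900; $23,850 × 25% = $5,962.50. Combined base = $90,250 + $12,387.50 = $102,637.50.
Defendant has an out-of-state residence (+60%): $102,637.50 × 1.6 = $164,220.
Defendant is enrolled full-time in school (−10%): $164,220 × 0.9 = $147,798.
Defendant was on pretrial release at the time (+10%): $147,798 × 1.1 = $162,577.80.
$162,577.80 is at or above the $4,500 minimum.
Rounded to the nearest dollar: $162,578.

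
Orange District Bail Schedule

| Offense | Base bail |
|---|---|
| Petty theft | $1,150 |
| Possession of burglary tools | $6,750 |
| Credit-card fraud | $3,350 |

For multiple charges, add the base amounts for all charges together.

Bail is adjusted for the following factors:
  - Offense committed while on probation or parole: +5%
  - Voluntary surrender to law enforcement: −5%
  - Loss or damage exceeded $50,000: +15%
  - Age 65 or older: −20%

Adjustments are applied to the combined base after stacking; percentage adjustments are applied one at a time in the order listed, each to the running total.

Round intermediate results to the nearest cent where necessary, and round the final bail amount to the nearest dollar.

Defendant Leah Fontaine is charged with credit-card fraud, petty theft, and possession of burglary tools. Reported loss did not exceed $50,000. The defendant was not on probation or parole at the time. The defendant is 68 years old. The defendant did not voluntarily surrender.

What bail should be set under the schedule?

Base amounts from the schedule: credit-card fraud $3,350; petty theft $1,150; possession of burglary tools $6,750.
Stacking rule: sum of all bases. $3,350 + $1,150 + $6,750 = $11,250.
Age 65 or older (−20%): $11,250 × 0.8 = $9,000.

$9,000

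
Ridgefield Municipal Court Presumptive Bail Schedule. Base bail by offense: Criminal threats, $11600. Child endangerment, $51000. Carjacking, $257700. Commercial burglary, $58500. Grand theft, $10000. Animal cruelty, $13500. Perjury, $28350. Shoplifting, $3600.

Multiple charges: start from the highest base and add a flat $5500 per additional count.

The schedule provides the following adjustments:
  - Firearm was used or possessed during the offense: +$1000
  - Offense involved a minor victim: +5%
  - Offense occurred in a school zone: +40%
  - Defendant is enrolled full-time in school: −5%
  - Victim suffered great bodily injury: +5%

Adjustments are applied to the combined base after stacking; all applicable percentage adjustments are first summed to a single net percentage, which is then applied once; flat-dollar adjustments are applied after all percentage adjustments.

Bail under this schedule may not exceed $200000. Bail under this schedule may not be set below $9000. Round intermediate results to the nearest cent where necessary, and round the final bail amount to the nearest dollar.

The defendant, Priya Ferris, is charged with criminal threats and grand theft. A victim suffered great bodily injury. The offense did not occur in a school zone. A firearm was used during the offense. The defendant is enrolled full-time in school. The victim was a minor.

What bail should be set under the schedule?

$18955

Base amounts from the schedule: criminal threats $11600; grand theft $10000.
Stacking rule: highest base plus $5500 per additional charge. Highest is criminal threats at $11600; 1 additional charge → +$5500. Combined base = $17100.
Net percentage adjustment: +5% −5% +5% = +5%. $17100 × 1.05 = $17955.
Firearm was used or possessed during the offense (+$1000 flat): $17955 + $1000 = $18955.
$18955 is within the $200000 maximum.
$18955 is at or above the $9000 minimum.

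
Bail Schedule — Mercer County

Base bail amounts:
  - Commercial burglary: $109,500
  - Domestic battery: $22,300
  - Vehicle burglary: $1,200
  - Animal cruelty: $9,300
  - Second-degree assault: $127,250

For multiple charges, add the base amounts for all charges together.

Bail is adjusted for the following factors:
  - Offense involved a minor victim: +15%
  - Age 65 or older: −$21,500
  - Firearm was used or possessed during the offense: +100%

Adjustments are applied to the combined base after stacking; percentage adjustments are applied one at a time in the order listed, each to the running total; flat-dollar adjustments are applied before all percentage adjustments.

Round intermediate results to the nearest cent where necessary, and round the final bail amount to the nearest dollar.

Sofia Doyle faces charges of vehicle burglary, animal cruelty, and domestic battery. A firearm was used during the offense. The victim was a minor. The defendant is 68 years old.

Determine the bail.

Base amounts from the schedule: vehicle burglary $1,200; animal cruelty $9,300; domestic battery $22,300.
Stacking rule: sum of all bases. $1,200 + $9,300 + $22,300 = $32,800.
Age 65 or older (−$21,500 flat): $32,800 − $21,500 = $11,300.
Offense involved a minor victim (+15%): $11,300 × 1.15 = $12,995.
Firearm was used or possessed during the offense (+100%): $12,995 × 2 = $25,990.

$25,990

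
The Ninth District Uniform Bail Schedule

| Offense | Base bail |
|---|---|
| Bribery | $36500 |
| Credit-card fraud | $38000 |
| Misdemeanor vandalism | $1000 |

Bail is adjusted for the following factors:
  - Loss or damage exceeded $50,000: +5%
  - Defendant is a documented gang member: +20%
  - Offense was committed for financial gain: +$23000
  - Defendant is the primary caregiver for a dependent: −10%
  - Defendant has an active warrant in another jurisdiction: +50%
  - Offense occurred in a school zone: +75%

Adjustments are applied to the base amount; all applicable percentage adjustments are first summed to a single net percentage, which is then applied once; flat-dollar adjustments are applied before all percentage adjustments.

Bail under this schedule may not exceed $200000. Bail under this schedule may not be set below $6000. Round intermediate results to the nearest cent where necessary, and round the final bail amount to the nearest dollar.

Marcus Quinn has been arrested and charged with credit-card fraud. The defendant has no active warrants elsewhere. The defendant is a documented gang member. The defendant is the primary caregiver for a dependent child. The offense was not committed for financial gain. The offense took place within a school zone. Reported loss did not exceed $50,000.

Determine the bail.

$70300

Base amounts from the schedule: credit-card fraud $38000.
Single charge. Combined base = $38000.
Net percentage adjustment: +20% −10% +75% = +85%. $38000 × 1.85 = $70300.
$70300 is within the $200000 maximum.
$70300 is at or above the $6000 minimum.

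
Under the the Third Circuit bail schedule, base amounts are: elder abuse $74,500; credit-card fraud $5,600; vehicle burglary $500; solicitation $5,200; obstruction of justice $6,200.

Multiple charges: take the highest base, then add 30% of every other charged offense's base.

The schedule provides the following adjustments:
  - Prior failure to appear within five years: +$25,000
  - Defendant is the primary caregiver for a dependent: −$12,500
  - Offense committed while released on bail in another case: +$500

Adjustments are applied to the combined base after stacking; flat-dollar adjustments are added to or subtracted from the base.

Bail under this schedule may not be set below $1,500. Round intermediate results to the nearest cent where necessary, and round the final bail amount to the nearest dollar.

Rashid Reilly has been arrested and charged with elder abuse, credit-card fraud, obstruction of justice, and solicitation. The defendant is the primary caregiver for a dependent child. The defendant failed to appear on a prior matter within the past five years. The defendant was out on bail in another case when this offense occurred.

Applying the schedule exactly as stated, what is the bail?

$92,600

Base amounts from the schedule: elder abuse $74,500; credit-card fraud $5,600; obstruction of justice $6,200; solicitation $5,200.
Stacking rule: highest base plus 30% of each additional charge. Highest is elder abuse at $74,500. Additional: $5,600 × 30% = $1,680; $6,200 × 30% = $1,860; $5,200 × 30% = $1,560. Combined base = $74,500 + $5,100 = $79,600.
Prior failure to appear within five years (+$25,000 flat): $79,600 + $25,000 = $104,600.
Defendant is the primary caregiver for a dependent (−$12,500 flat): $104,600 − $12,500 = $92,100.
Offense committed while released on bail in another case (+$500 flat): $92,100 + $500 = $92,600.
$92,600 is at or above the $1,500 minimum.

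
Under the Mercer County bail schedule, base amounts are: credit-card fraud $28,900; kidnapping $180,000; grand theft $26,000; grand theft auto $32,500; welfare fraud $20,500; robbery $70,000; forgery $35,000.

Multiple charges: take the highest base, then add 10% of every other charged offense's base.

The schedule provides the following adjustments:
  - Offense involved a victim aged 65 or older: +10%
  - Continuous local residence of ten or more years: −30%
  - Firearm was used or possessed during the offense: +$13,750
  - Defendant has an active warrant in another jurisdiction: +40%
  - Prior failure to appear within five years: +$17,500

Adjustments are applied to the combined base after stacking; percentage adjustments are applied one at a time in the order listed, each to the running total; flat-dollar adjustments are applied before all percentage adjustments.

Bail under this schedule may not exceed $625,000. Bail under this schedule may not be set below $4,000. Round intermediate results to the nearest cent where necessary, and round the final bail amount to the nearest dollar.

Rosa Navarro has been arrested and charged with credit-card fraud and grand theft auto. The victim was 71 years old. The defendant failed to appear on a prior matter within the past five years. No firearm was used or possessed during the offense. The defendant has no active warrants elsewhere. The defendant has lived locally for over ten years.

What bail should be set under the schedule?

Base amounts from the schedule: credit-card fraud $28,900; grand theft auto $32,500.
Stacking rule: highest base plus 10% of each additional charge. Highest is grand theft auto at $32,500. Additional: $28,900 × 10% = $2,890. Combined base = $32,500 + $2,890 = $35,390.
Prior failure to appear within five years (+$17,500 flat): $35,390 + $17,500 = $52,890.
Offense involved a victim aged 65 or older (+10%): $52,890 × 1.1 = $58,179.
Continuous local residence of ten or more years (−30%): $58,179 × 0.7 = $40,725.30.
$40,725.30 is within the $625,000 maximum.
$40,725.30 is at or above the $4,000 minimum.
Rounded to the nearest dollar: $40,725.

$40,725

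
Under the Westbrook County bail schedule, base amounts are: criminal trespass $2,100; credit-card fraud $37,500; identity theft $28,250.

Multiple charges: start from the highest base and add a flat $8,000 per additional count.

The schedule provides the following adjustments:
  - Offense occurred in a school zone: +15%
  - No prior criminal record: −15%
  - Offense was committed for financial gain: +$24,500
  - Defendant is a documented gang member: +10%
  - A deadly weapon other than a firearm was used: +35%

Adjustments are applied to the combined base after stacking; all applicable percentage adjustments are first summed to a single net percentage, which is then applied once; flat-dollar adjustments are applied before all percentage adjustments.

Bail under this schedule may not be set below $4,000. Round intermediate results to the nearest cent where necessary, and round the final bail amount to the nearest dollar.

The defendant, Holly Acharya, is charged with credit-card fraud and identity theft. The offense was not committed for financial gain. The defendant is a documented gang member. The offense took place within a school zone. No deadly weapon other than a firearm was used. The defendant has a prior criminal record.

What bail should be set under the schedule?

$56,875

Base amounts from the schedule: credit-card fraud $37,500; identity theft $28,250.
Stacking rule: highest base plus $8,000 per additional charge. Highest is credit-card fraud at $37,500; 1 additional charge → +$8,000. Combined base = $45,500.
Net percentage adjustment: +15% +10% = +25%. $45,500 × 1.25 = $56,875.
$56,875 is at or above the $4,000 minimum.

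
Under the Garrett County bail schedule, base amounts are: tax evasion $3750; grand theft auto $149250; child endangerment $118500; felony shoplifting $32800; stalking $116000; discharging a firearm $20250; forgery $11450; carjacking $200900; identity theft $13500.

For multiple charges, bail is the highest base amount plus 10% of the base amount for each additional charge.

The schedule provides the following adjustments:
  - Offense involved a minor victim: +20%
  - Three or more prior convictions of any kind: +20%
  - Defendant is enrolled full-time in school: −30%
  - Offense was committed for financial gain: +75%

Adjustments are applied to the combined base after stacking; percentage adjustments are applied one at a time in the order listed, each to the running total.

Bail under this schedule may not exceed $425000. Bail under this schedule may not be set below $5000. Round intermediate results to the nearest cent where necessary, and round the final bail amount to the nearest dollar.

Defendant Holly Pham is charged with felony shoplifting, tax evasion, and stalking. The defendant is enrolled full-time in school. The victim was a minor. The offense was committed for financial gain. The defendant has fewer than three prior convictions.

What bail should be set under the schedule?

Base amounts from the schedule: felony shoplifting $32800; tax evasion $3750; stalking $116000.
Stacking rule: highest base plus 10% of each additional charge. Highest is stalking at $116000. Additional: $32800 × 10% = $3280; $3750 × 10% = $375. Combined base = $116000 + $3655 = $119655.
Offense involved a minor victim (+20%): $119655 × 1.2 = $143586.
Defendant is enrolled full-time in school (−30%): $143586 × 0.7 = $100510.20.
Offense was committed for financial gain (+75%): $100510.20 × 1.75 = $175892.85.
$175892.85 is within the $425000 maximum.
$175892.85 is at or above the $5000 minimum.
Rounded to the nearest dollar: $175893.

$175893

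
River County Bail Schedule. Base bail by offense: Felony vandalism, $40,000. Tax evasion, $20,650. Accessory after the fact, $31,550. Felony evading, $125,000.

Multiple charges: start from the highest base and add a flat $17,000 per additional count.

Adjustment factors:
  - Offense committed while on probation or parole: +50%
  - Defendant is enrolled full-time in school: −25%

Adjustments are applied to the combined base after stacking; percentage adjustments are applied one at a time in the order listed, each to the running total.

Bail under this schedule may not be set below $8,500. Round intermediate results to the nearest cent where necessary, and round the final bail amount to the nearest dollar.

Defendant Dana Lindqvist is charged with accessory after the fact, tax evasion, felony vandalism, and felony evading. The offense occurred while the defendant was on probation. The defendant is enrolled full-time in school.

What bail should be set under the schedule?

$198,000

Base amounts from the schedule: accessory after the fact $31,550; tax evasion $20,650; felony vandalism $40,000; felony evading $125,000.
Stacking rule: highest base plus $17,000 per additional charge. Highest is felony evading at $125,000; 3 additional charges → +$51,000. Combined base = $176,000.
Offense committed while on probation or parole (+50%): $176,000 × 1.5 = $264,000.
Defendant is enrolled full-time in school (−25%): $264,000 × 0.75 = $198,000.
$198,000 is at or above the $8,500 minimum.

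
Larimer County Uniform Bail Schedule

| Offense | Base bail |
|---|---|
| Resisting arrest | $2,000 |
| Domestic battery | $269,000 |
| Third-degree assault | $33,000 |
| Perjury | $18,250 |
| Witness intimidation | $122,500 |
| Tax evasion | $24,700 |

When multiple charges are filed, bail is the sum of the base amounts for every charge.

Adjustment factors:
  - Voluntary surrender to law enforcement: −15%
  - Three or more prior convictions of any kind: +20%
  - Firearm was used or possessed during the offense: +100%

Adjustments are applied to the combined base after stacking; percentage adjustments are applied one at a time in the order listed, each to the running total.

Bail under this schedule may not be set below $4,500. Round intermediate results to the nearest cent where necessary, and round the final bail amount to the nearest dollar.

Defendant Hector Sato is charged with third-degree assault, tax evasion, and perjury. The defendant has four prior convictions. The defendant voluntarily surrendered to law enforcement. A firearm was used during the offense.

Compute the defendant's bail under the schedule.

$154,938

Base amounts from the schedule: third-degree assault $33,000; tax evasion $24,700; perjury $18,250.
Stacking rule: sum of all bases. $33,000 + $24,700 + $18,250 = $75,950.
Voluntary surrender to law enforcement (−15%): $75,950 × 0.85 = $64,557.50.
Three or more prior convictions of any kind (+20%): $64,557.50 × 1.2 = $77,469.
Firearm was used or possessed during the offense (+100%): $77,469 × 2 = $154,938.
$154,938 is at or above the $4,500 minimum.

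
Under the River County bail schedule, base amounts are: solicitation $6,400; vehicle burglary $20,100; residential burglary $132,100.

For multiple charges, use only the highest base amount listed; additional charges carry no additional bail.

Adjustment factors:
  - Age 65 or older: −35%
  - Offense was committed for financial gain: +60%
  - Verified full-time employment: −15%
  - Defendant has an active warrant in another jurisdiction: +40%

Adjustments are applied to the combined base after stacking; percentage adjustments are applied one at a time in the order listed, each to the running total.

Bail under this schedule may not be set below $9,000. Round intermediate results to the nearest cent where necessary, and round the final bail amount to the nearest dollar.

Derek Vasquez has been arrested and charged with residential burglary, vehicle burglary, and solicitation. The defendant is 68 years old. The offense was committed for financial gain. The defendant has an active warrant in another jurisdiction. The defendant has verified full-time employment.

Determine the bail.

Base amounts from the schedule: residential burglary $132,100; vehicle burglary $20,100; solicitation $6,400.
Stacking rule: use the highest base only. Highest is residential burglary at $132,100. Combined base = $132,100.
Age 65 or older (−35%): $132,100 × 0.65 = $85,865.
Offense was committed for financial gain (+60%): $85,865 × 1.6 = $137,384.
Verified full-time employment (−15%): $137,384 × 0.85 = $116,776.40.
Defendant has an active warrant in another jurisdiction (+40%): $116,776.40 × 1.4 = $163,486.96.
$163,486.96 is at or above the $9,000 minimum.
Rounded to the nearest dollar: $163,487.

$163,487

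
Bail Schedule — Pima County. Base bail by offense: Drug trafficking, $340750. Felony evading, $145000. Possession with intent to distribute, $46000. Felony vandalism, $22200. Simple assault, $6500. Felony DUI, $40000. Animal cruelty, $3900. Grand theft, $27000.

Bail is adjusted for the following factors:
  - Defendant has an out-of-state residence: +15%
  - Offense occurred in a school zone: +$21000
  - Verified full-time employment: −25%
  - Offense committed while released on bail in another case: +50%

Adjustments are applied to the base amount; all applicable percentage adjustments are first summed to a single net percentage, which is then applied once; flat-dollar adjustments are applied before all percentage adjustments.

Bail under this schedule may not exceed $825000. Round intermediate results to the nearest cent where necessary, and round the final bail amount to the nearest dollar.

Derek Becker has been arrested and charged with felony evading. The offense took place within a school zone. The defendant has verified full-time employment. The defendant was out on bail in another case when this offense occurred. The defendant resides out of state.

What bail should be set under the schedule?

$232400

Base amounts from the schedule: felony evading $145000.
Single charge. Combined base = $145000.
Offense occurred in a school zone (+$21000 flat): $145000 + $21000 = $166000.
Net percentage adjustment: +15% −25% +50% = +40%. $166000 × 1.4 = $232400.
$232400 is within the $825000 maximum.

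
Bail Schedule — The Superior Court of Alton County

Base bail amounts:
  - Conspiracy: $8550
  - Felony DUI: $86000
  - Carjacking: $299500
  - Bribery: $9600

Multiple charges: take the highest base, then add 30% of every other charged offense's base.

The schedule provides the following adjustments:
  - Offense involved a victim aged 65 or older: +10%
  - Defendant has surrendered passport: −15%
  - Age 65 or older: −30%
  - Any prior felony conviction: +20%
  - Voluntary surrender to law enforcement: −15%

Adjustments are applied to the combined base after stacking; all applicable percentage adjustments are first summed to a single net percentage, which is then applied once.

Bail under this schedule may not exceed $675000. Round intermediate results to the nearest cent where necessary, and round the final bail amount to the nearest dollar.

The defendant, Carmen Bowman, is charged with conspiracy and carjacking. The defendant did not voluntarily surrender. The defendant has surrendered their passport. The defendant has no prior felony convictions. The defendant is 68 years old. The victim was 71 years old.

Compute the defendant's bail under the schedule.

Base amounts from the schedule: conspiracy $8550; carjacking $299500.
Stacking rule: highest base plus 30% of each additional charge. Highest is carjacking at $299500. Additional: $8550 × 30% = $2565. Combined base = $299500 + $2565 = $302065.
Net percentage adjustment: +10% −15% −30% = −35%. $302065 × 0.65 = $196342.25.
$196342.25 is within the $675000 maximum.
Rounded to the nearest dollar: $196342.

$196342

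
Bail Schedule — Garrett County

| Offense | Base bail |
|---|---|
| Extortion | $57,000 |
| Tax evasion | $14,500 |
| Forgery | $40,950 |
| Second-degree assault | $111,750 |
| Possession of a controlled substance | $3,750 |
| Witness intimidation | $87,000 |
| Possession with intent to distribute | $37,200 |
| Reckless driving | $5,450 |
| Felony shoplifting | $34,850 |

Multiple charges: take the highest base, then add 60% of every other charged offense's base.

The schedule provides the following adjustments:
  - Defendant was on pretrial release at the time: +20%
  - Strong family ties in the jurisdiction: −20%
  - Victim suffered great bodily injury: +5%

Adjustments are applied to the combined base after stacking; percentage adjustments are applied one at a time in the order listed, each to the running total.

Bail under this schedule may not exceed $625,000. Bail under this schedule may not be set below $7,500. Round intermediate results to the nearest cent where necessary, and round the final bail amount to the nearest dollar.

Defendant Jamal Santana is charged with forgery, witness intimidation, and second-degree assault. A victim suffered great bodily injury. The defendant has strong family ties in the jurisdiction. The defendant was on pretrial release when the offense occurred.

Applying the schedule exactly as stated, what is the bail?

$190,028

Base amounts from the schedule: forgery $40,950; witness intimidation $87,000; second-degree assault $111,750.
Stacking rule: highest base plus 60% of each additional charge. Highest is second-degree assault at $111,750. Additional: $40,950 × 60% = $24,570; $87,000 × 60% = $52,200. Combined base = $111,750 + $76,770 = $188,520.
Defendant was on pretrial release at the time (+20%): $188,520 × 1.2 = $226,224.
Strong family ties in the jurisdiction (−20%): $226,224 × 0.8 = $180,979.20.
Victim suffered great bodily injury (+5%): $180,979.20 × 1.05 = $190,028.16.
$190,028.16 is within the $625,000 maximum.
$190,028.16 is at or above the $7,500 minimum.
Rounded to the nearest dollar: $190,028.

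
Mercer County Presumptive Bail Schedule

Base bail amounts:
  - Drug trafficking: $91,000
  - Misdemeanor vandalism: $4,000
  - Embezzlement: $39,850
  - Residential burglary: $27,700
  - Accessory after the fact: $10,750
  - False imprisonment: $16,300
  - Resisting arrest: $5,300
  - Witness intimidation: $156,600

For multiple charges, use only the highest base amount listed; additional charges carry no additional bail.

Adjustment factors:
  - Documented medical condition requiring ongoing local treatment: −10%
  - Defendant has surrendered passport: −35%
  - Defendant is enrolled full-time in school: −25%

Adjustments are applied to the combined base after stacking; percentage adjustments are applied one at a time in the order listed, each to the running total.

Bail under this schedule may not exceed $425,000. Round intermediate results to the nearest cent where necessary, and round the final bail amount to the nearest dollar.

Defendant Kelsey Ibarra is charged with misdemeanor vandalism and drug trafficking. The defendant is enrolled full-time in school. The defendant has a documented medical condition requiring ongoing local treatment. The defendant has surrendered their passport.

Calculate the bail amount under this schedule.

Base amounts from the schedule: misdemeanor vandalism $4,000; drug trafficking $91,000.
Stacking rule: use the highest base only. Highest is drug trafficking at $91,000. Combined base = $91,000.
Documented medical condition requiring ongoing local treatment (−10%): $91,000 × 0.9 = $81,900.
Defendant has surrendered passport (−35%): $81,900 × 0.65 = $53,235.
Defendant is enrolled full-time in school (−25%): $53,235 × 0.75 = $39,926.25.
$39,926.25 is within the $425,000 maximum.
Rounded to the nearest dollar: $39,926.

$39,926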